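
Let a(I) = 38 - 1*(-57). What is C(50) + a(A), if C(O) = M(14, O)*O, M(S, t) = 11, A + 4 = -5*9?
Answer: 645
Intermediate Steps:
A = -49 (A = -4 - 5*9 = -4 - 45 = -49)
a(I) = 95 (a(I) = 38 + 57 = 95)
C(O) = 11*O
C(50) + a(A) = 11*50 + 95 = 550 + 95 = 645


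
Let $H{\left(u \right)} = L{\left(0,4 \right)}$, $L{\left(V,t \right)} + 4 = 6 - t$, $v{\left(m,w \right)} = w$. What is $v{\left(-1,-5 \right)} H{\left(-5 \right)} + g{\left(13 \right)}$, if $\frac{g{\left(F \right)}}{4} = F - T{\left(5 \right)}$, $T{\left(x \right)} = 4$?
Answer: $46$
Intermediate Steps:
$L{\left(V,t \right)} = 2 - t$ ($L{\left(V,t \right)} = -4 - \left(-6 + t\right) = 2 - t$)
$g{\left(F \right)} = -16 + 4 F$ ($g{\left(F \right)} = 4 \left(F - 4\right) = 4 \left(-4 + F\right) = -16 + 4 F$)
$H{\left(u \right)} = -2$ ($H{\left(u \right)} = 2 - 4 = -2$)
$v{\left(-1,-5 \right)} H{\left(-5 \right)} + g{\left(13 \right)} = \left(-5\right) \left(-2\right) + \left(-16 + 4 \cdot 13\right) = 10 + \left(-16 + 52\right) = 10 + 36 = 46$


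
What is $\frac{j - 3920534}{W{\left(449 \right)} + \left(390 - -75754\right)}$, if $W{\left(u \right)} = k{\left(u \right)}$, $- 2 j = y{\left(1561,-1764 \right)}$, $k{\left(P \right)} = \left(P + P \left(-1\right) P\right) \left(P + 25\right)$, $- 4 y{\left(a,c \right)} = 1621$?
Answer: $\frac{31362651}{762159232} \approx 0.04115$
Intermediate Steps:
$y{\left(a,c \right)} = - \frac{1621}{4}$ ($y{\left(a,c \right)} = \left(- \frac{1}{4}\right) 1621 = - \frac{1621}{4}$)
$k{\left(P \right)} = \left(25 + P\right) \left(P - P^{2}\right)$ ($k{\left(P \right)} = \left(P + - P P\right) \left(25 + P\right) = \left(P - P^{2}\right) \left(25 + P\right) = \left(25 + P\right) \left(P - P^{2}\right)$)
$j = \frac{1621}{8}$ ($j = \left(- \frac{1}{2}\right) \left(- \frac{1621}{4}\right) = \frac{1621}{8} \approx 202.63$)
$W{\left(u \right)} = u \left(25 - u^{2} - 24 u\right)$
$\frac{j - 3920534}{W{\left(449 \right)} + \left(390 - -75754\right)} = \frac{\frac{1621}{8} - 3920534}{449 \left(25 - 449^{2} - 10776\right) + \left(390 - -75754\right)} = - \frac{31362651}{8 \left(449 \left(25 - 201601 - 10776\right) + \left(390 + 75754\right)\right)} = - \frac{31362651}{8 \left(449 \left(25 - 201601 - 10776\right) + 76144\right)} = - \frac{31362651}{8 \left(449 \left(-212352\right) + 76144\right)} = - \frac{31362651}{8 \left(-95346048 + 76144\right)} = - \frac{31362651}{8 \left(-95269904\right)} = \left(- \frac{31362651}{8}\right) \left(- \frac{1}{95269904}\right) = \frac{31362651}{762159232}$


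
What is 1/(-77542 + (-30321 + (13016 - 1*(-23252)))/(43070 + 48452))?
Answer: -91522/7096792977 ≈ -1.2896e-5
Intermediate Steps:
1/(-77542 + (-30321 + (13016 - 1*(-23252)))/(43070 + 48452)) = 1/(-77542 + (-30321 + (13016 + 23252))/91522) = 1/(-77542 + (-30321 + 36268)*(1/91522)) = 1/(-77542 + 5947*(1/91522)) = 1/(-77542 + 5947/91522) = 1/(-7096792977/91522) = -91522/7096792977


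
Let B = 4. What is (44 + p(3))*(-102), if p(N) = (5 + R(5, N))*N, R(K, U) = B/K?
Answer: -31314/5 ≈ -6262.8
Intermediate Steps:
R(K, U) = 4/K
p(N) = 29*N/5 (p(N) = (5 + 4/5)*N = 29*N/5)
(44 + p(3))*(-102) = (44 + (29/5)*3)*(-102) = (44 + 87/5)*(-102) = (307/5)*(-102) = -31314/5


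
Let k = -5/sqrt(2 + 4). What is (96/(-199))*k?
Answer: 80*sqrt(6)/199 ≈ 0.98472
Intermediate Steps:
k = -5*sqrt(6)/6 ≈ -2.0412
(96/(-199))*k = (96/(-199))*(-5*sqrt(6)/6) = (96*(-1/199))*(-5*sqrt(6)/6) = -(-80)*sqrt(6)/199 = 80*sqrt(6)/199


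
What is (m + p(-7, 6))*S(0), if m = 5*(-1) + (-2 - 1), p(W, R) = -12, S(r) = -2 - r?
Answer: 40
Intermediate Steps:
m = -8 (m = -5 - 3 = -8)
(m + p(-7, 6))*S(0) = (-8 - 12)*(-2 - 1*0) = -20*(-2 + 0) = -20*(-2) = 40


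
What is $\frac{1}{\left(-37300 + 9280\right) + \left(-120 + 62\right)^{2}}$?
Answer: $- \frac{1}{24656} \approx -4.0558 \cdot 10^{-5}$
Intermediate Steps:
$\frac{1}{\left(-37300 + 9280\right) + \left(-120 + 62\right)^{2}} = \frac{1}{-28020 + \left(-58\right)^{2}} = \frac{1}{-28020 + 3364} = \frac{1}{-24656} = - \frac{1}{24656}$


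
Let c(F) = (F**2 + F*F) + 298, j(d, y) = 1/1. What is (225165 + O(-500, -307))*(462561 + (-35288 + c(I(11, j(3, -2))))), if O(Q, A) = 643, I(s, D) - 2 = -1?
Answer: 96549403984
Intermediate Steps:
j(d, y) = 1
I(s, D) = 1 (I(s, D) = 2 - 1 = 1)
c(F) = 298 + 2*F**2 (c(F) = (F**2 + F**2) + 298 = 2*F**2 + 298 = 298 + 2*F**2)
(225165 + O(-500, -307))*(462561 + (-35288 + c(I(11, j(3, -2))))) = (225165 + 643)*(462561 + (-35288 + (298 + 2*1**2))) = 225808*(462561 + (-35288 + (298 + 2*1))) = 225808*(462561 + (-35288 + (298 + 2))) = 225808*(462561 + (-35288 + 300)) = 225808*(462561 - 34988) = 225808*427573 = 96549403984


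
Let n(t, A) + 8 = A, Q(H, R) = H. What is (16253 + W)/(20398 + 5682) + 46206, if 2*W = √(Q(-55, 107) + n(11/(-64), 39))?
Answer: 1205068733/26080 + I*√6/26080 ≈ 46207.0 + 9.3922e-5*I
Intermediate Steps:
n(t, A) = -8 + A
W = I*√6 (W = √(-55 + (-8 + 39))/2 = √(-55 + 31)/2 = √(-24)/2 = (2*I*√6)/2 = I*√6 ≈ 2.4495*I)
(16253 + W)/(20398 + 5682) + 46206 = (16253 + I*√6)/(20398 + 5682) + 46206 = (16253 + I*√6)/26080 + 46206 = (16253 + I*√6)*(1/26080) + 46206 = (16253/26080 + I*√6/26080) + 46206 = 1205068733/26080 + I*√6/26080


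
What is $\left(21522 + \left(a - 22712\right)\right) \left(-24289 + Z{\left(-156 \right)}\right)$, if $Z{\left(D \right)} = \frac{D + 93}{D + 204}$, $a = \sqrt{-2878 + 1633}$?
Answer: $\frac{231243775}{8} - \frac{388645 i \sqrt{1245}}{16} \approx 2.8905 \cdot 10^{7} - 8.5707 \cdot 10^{5} i$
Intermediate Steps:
$a = i \sqrt{1245}$ ($a = \sqrt{-1245} = i \sqrt{1245} \approx 35.285 i$)
$Z{\left(D \right)} = \frac{93 + D}{204 + D}$
$\left(21522 + \left(a - 22712\right)\right) \left(-24289 + Z{\left(-156 \right)}\right) = \left(21522 - \left(22712 - i \sqrt{1245}\right)\right) \left(-24289 + \frac{93 - 156}{204 - 156}\right) = \left(21522 - \left(22712 - i \sqrt{1245}\right)\right) \left(-24289 + \frac{1}{48} \left(-63\right)\right) = \left(-1190 + i \sqrt{1245}\right) \left(-24289 + \frac{1}{48} \left(-63\right)\right) = \left(-1190 + i \sqrt{1245}\right) \left(-24289 - \frac{21}{16}\right) = \left(-1190 + i \sqrt{1245}\right) \left(- \frac{388645}{16}\right) = \frac{231243775}{8} - \frac{388645 i \sqrt{1245}}{16}$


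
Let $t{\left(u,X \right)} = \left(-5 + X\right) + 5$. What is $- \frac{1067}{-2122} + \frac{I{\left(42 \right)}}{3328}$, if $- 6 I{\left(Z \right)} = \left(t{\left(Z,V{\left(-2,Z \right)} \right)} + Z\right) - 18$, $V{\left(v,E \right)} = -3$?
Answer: $\frac{3543549}{7062016} \approx 0.50178$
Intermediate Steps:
$t{\left(u,X \right)} = X$
$I{\left(Z \right)} = \frac{7}{2} - \frac{Z}{6}$ ($I{\left(Z \right)} = - \frac{\left(-3 + Z\right) - 18}{6} = - \frac{-21 + Z}{6} = \frac{7}{2} - \frac{Z}{6}$)
$- \frac{1067}{-2122} + \frac{I{\left(42 \right)}}{3328} = - \frac{1067}{-2122} + \frac{\frac{7}{2} - 7}{3328} = \left(-1067\right) \left(- \frac{1}{2122}\right) + \left(\frac{7}{2} - 7\right) \frac{1}{3328} = \frac{1067}{2122} - \frac{7}{6656} = \frac{3543549}{7062016}$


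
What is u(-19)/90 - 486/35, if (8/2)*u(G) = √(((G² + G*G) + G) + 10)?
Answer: -486/35 + √713/360 ≈ -13.812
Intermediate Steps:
u(G) = √(10 + G + 2*G²)/4 (u(G) = √(((G² + G*G) + G) + 10)/4 = √(((G² + G²) + G) + 10)/4 = √((2*G² + G) + 10)/4 = √((G + 2*G²) + 10)/4 = √(10 + G + 2*G²)/4)
u(-19)/90 - 486/35 = (√(10 - 19 + 2*(-19)²)/4)/90 - 486/35 = (√(10 - 19 + 2*361)/4)*(1/90) - 486*1/35 = (√(10 - 19 + 722)/4)*(1/90) - 486/35 = (√713/4)*(1/90) - 486/35 = √713/360 - 486/35 = -486/35 + √713/360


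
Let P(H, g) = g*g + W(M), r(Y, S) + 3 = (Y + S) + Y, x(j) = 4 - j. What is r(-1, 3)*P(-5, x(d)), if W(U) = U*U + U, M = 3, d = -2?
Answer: -96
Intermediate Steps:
r(Y, S) = -3 + S + 2*Y (r(Y, S) = -3 + ((Y + S) + Y) = -3 + ((S + Y) + Y) = -3 + (S + 2*Y) = -3 + S + 2*Y)
W(U) = U + U**2 (W(U) = U**2 + U = U + U**2)
P(H, g) = 12 + g**2 (P(H, g) = g*g + 3*(1 + 3) = g**2 + 3*4 = g**2 + 12 = 12 + g**2)
r(-1, 3)*P(-5, x(d)) = (-3 + 3 + 2*(-1))*(12 + (4 - 1*(-2))**2) = (-3 + 3 - 2)*(12 + (4 + 2)**2) = -2*(12 + 6**2) = -2*(12 + 36) = -2*48 = -96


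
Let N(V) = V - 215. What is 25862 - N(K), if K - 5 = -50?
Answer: 26122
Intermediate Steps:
K = -45 (K = 5 - 50 = -45)
N(V) = -215 + V
25862 - N(K) = 25862 - (-215 - 45) = 25862 - 1*(-260) = 25862 + 260 = 26122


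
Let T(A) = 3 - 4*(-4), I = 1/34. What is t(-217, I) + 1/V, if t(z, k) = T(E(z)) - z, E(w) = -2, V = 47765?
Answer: 11272541/47765 ≈ 236.00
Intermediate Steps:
I = 1/34 ≈ 0.029412
T(A) = 19 (T(A) = 3 + 16 = 19)
t(z, k) = 19 - z
t(-217, I) + 1/V = (19 - 1*(-217)) + 1/47765 = (19 + 217) + 1/47765 = 236 + 1/47765 = 11272541/47765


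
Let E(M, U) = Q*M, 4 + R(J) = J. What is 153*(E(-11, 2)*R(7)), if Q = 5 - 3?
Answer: -10098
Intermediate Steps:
Q = 2
R(J) = -4 + J
E(M, U) = 2*M
153*(E(-11, 2)*R(7)) = 153*((2*(-11))*(-4 + 7)) = 153*(-22*3) = 153*(-66) = -10098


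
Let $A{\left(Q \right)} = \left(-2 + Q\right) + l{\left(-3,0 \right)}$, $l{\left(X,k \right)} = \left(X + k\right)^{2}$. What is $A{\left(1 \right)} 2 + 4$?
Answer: $20$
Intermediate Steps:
$A{\left(Q \right)} = 7 + Q$ ($A{\left(Q \right)} = \left(-2 + Q\right) + \left(-3 + 0\right)^{2} = \left(-2 + Q\right) + \left(-3\right)^{2} = \left(-2 + Q\right) + 9 = 7 + Q$)
$A{\left(1 \right)} 2 + 4 = \left(7 + 1\right) 2 + 4 = 8 \cdot 2 + 4 = 16 + 4 = 20$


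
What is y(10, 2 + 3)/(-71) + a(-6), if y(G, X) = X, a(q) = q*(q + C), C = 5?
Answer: 421/71 ≈ 5.9296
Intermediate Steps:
a(q) = q*(5 + q) (a(q) = q*(q + 5) = q*(5 + q))
y(10, 2 + 3)/(-71) + a(-6) = (2 + 3)/(-71) - 6*(5 - 6) = 5*(-1/71) - 6*(-1) = -5/71 + 6 = 421/71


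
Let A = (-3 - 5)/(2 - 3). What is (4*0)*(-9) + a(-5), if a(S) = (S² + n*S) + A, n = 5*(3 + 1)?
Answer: -67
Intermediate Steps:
n = 20 (n = 5*4 = 20)
A = 8 (A = -8/(-1) = -8*(-1) = 8)
a(S) = 8 + S² + 20*S (a(S) = (S² + 20*S) + 8 = 8 + S² + 20*S)
(4*0)*(-9) + a(-5) = (4*0)*(-9) + (8 + (-5)² + 20*(-5)) = 0*(-9) + (8 + 25 - 100) = 0 - 67 = -67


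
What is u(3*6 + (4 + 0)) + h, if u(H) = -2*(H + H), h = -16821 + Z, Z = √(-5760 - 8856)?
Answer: -16909 + 6*I*√406 ≈ -16909.0 + 120.9*I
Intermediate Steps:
Z = 6*I*√406 (Z = √(-14616) = 6*I*√406 ≈ 120.9*I)
h = -16821 + 6*I*√406 ≈ -16821.0 + 120.9*I
u(H) = -4*H
u(3*6 + (4 + 0)) + h = -4*(3*6 + (4 + 0)) + (-16821 + 6*I*√406) = -4*(18 + 4) + (-16821 + 6*I*√406) = -4*22 + (-16821 + 6*I*√406) = -88 + (-16821 + 6*I*√406) = -16909 + 6*I*√406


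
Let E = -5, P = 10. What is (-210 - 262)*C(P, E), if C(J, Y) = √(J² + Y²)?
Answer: -2360*√5 ≈ -5277.1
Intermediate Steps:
(-210 - 262)*C(P, E) = (-210 - 262)*√(10² + (-5)²) = -472*√(100 + 25) = -2360*√5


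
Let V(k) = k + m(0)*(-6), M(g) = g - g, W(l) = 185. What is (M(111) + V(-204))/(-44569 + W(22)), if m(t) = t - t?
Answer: 51/11096 ≈ 0.0045962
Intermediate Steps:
m(t) = 0
M(g) = 0
V(k) = k (V(k) = k + 0*(-6) = k + 0 = k)
(M(111) + V(-204))/(-44569 + W(22)) = (0 - 204)/(-44569 + 185) = -204/(-44384) = -204*(-1/44384) = 51/11096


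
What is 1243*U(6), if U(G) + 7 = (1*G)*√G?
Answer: -8701 + 7458*√6 ≈ 9567.3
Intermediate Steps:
U(G) = -7 + G^(3/2) (U(G) = -7 + (1*G)*√G = -7 + G*√G = -7 + G^(3/2))
1243*U(6) = 1243*(-7 + 6^(3/2)) = 1243*(-7 + 6*√6) = -8701 + 7458*√6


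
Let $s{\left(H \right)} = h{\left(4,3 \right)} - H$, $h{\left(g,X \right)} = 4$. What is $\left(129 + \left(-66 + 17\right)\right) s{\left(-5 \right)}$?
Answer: $720$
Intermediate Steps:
$s{\left(H \right)} = 4 - H$
$\left(129 + \left(-66 + 17\right)\right) s{\left(-5 \right)} = \left(129 + \left(-66 + 17\right)\right) \left(4 - -5\right) = \left(129 - 49\right) \left(4 + 5\right) = 80 \cdot 9 = 720$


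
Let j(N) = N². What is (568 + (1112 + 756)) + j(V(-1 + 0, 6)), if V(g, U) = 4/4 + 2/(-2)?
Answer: 2436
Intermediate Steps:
V(g, U) = 0 (V(g, U) = 4*(¼) + 2*(-½) = 1 - 1 = 0)
(568 + (1112 + 756)) + j(V(-1 + 0, 6)) = (568 + (1112 + 756)) + 0² = (568 + 1868) + 0 = 2436 + 0 = 2436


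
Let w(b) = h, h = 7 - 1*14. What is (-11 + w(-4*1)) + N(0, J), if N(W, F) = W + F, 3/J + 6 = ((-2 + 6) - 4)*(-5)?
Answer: -37/2 ≈ -18.500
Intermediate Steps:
J = -1/2 (J = 3/(-6 + ((-2 + 6) - 4)*(-5)) = 3/(-6 + (4 - 4)*(-5)) = 3/(-6 + 0*(-5)) = 3/(-6 + 0) = 3/(-6) = 3*(-1/6) = -1/2 ≈ -0.50000)
h = -7 (h = 7 - 14 = -7)
N(W, F) = F + W
w(b) = -7
(-11 + w(-4*1)) + N(0, J) = (-11 - 7) + (-1/2 + 0) = -18 - 1/2 = -37/2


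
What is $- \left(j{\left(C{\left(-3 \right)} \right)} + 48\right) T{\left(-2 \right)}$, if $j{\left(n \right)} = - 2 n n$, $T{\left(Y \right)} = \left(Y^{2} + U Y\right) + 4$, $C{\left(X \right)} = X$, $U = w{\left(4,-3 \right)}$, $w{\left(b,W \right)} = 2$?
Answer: $-120$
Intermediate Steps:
$U = 2$
$T{\left(Y \right)} = 4 + Y^{2} + 2 Y$ ($T{\left(Y \right)} = \left(Y^{2} + 2 Y\right) + 4 = 4 + Y^{2} + 2 Y$)
$j{\left(n \right)} = - 2 n^{2}$
$- \left(j{\left(C{\left(-3 \right)} \right)} + 48\right) T{\left(-2 \right)} = - \left(- 2 \left(-3\right)^{2} + 48\right) \left(4 + \left(-2\right)^{2} + 2 \left(-2\right)\right) = - \left(\left(-2\right) 9 + 48\right) \left(4 + 4 - 4\right) = - \left(-18 + 48\right) 4 = - 30 \cdot 4 = \left(-1\right) 120 = -120$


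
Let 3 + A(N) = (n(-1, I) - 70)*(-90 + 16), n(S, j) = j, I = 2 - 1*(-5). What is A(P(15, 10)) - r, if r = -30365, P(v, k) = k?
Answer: 35024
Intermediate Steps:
I = 7 (I = 2 + 5 = 7)
A(N) = 4659 (A(N) = -3 + (7 - 70)*(-90 + 16) = -3 - 63*(-74) = -3 + 4662 = 4659)
A(P(15, 10)) - r = 4659 - 1*(-30365) = 4659 + 30365 = 35024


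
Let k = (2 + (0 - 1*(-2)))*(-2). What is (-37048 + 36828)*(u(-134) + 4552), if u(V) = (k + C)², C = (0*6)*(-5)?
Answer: -1015520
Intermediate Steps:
C = 0 (C = 0*(-5) = 0)
k = -8 (k = (2 + (0 + 2))*(-2) = (2 + 2)*(-2) = 4*(-2) = -8)
u(V) = 64 (u(V) = (-8 + 0)² = (-8)² = 64)
(-37048 + 36828)*(u(-134) + 4552) = (-37048 + 36828)*(64 + 4552) = -220*4616 = -1015520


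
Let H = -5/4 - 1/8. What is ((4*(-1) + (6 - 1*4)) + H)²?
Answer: 729/64 ≈ 11.391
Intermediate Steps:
H = -11/8 (H = -5*¼ - 1*⅛ = -5/4 - ⅛ = -11/8 ≈ -1.3750)
((4*(-1) + (6 - 1*4)) + H)² = ((4*(-1) + (6 - 1*4)) - 11/8)² = ((-4 + (6 - 4)) - 11/8)² = ((-4 + 2) - 11/8)² = (-2 - 11/8)² = (-27/8)² = 729/64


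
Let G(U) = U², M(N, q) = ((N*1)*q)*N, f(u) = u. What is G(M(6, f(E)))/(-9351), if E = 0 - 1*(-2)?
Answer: -576/1039 ≈ -0.55438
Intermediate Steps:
E = 2 (E = 0 + 2 = 2)
M(N, q) = q*N² (M(N, q) = (N*q)*N = q*N²)
G(M(6, f(E)))/(-9351) = (2*6²)²/(-9351) = (2*36)²*(-1/9351) = 72²*(-1/9351) = 5184*(-1/9351) = -576/1039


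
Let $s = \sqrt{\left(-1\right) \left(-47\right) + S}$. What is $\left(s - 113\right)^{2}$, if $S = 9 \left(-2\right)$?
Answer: $\left(113 - \sqrt{29}\right)^{2} \approx 11581.0$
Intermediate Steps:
$S = -18$
$s = \sqrt{29}$ ($s = \sqrt{\left(-1\right) \left(-47\right) - 18} = \sqrt{47 - 18} = \sqrt{29} \approx 5.3852$)
$\left(s - 113\right)^{2} = \left(\sqrt{29} - 113\right)^{2} = \left(-113 + \sqrt{29}\right)^{2}$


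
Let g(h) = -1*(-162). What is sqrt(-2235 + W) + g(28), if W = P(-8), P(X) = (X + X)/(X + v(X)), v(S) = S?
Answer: 162 + I*sqrt(2234) ≈ 162.0 + 47.265*I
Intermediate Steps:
g(h) = 162
P(X) = 1 (P(X) = (X + X)/(X + X) = (2*X)/((2*X)) = (2*X)*(1/(2*X)) = 1)
W = 1
sqrt(-2235 + W) + g(28) = sqrt(-2235 + 1) + 162 = sqrt(-2234) + 162 = I*sqrt(2234) + 162 = 162 + I*sqrt(2234)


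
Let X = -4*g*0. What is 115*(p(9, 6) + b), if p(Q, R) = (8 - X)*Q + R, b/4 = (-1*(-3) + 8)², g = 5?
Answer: 64630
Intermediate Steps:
X = 0 (X = -4*5*0 = -20*0 = 0)
b = 484 (b = 4*(-1*(-3) + 8)² = 4*(3 + 8)² = 4*11² = 4*121 = 484)
p(Q, R) = R + 8*Q (p(Q, R) = (8 - 1*0)*Q + R = (8 + 0)*Q + R = 8*Q + R = R + 8*Q)
115*(p(9, 6) + b) = 115*((6 + 8*9) + 484) = 115*((6 + 72) + 484) = 115*(78 + 484) = 115*562 = 64630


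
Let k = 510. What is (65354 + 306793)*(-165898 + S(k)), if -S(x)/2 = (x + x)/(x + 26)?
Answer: -4136570578887/67 ≈ -6.1740e+10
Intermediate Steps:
S(x) = -4*x/(26 + x) (S(x) = -2*(x + x)/(x + 26) = -2*2*x/(26 + x) = -4*x/(26 + x))
(65354 + 306793)*(-165898 + S(k)) = (65354 + 306793)*(-165898 - 4*510/(26 + 510)) = 372147*(-165898 - 4*510/536) = 372147*(-165898 - 4*510*1/536) = 372147*(-165898 - 255/67) = 372147*(-11115421/67) = -4136570578887/67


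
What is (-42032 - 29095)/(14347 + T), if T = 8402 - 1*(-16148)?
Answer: -71127/38897 ≈ -1.8286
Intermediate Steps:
T = 24550 (T = 8402 + 16148 = 24550)
(-42032 - 29095)/(14347 + T) = (-42032 - 29095)/(14347 + 24550) = -71127/38897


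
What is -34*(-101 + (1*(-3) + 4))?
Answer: 3400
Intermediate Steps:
-34*(-101 + (1*(-3) + 4)) = -34*(-101 + (-3 + 4)) = -34*(-101 + 1) = -34*(-100) = 3400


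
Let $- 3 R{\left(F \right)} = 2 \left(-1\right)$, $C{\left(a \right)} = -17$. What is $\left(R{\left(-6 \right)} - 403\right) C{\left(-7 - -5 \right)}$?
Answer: $\frac{20519}{3} \approx 6839.7$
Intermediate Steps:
$R{\left(F \right)} = \frac{2}{3}$ ($R{\left(F \right)} = - \frac{2 \left(-1\right)}{3} = \left(- \frac{1}{3}\right) \left(-2\right) = \frac{2}{3}$)
$\left(R{\left(-6 \right)} - 403\right) C{\left(-7 - -5 \right)} = \left(\frac{2}{3} - 403\right) \left(-17\right) = \left(- \frac{1207}{3}\right) \left(-17\right) = \frac{20519}{3}$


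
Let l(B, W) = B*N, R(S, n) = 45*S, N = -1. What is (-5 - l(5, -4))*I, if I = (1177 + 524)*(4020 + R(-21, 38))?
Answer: 0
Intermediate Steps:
l(B, W) = -B (l(B, W) = B*(-1) = -B)
I = 5230575 (I = (1177 + 524)*(4020 + 45*(-21)) = 1701*(4020 - 945) = 1701*3075 = 5230575)
(-5 - l(5, -4))*I = (-5 - (-1)*5)*5230575 = (-5 - 1*(-5))*5230575 = (-5 + 5)*5230575 = 0*5230575 = 0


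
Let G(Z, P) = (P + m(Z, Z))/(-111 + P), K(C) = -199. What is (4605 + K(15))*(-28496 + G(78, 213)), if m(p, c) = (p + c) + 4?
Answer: -6402400457/51 ≈ -1.2554e+8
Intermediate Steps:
m(p, c) = 4 + c + p (m(p, c) = (c + p) + 4 = 4 + c + p)
G(Z, P) = (4 + P + 2*Z)/(-111 + P) (G(Z, P) = (P + (4 + Z + Z))/(-111 + P) = (P + (4 + 2*Z))/(-111 + P) = (4 + P + 2*Z)/(-111 + P))
(4605 + K(15))*(-28496 + G(78, 213)) = (4605 - 199)*(-28496 + (4 + 213 + 2*78)/(-111 + 213)) = 4406*(-28496 + (4 + 213 + 156)/102) = 4406*(-28496 + (1/102)*373) = 4406*(-28496 + 373/102) = 4406*(-2906219/102) = -6402400457/51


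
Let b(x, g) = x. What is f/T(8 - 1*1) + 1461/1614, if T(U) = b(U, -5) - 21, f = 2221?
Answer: -297020/1883 ≈ -157.74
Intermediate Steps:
T(U) = -21 + U (T(U) = U - 21 = -21 + U)
f/T(8 - 1*1) + 1461/1614 = 2221/(-21 + (8 - 1*1)) + 1461/1614 = 2221/(-21 + (8 - 1)) + 1461*(1/1614) = 2221/(-21 + 7) + 487/538 = 2221/(-14) + 487/538 = 2221*(-1/14) + 487/538 = -2221/14 + 487/538 = -297020/1883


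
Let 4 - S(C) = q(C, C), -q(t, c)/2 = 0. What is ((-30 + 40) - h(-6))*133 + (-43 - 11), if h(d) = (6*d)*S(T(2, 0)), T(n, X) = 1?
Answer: 20428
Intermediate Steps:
q(t, c) = 0 (q(t, c) = -2*0 = 0)
S(C) = 4 (S(C) = 4 - 1*0 = 4 + 0 = 4)
h(d) = 24*d (h(d) = (6*d)*4 = 24*d)
((-30 + 40) - h(-6))*133 + (-43 - 11) = ((-30 + 40) - 24*(-6))*133 + (-43 - 11) = (10 - 1*(-144))*133 - 54 = (10 + 144)*133 - 54 = 154*133 - 54 = 20482 - 54 = 20428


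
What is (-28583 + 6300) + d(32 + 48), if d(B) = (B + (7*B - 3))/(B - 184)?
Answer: -178313/8 ≈ -22289.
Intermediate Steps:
d(B) = (-3 + 8*B)/(-184 + B) (d(B) = (B + (-3 + 7*B))/(-184 + B) = (-3 + 8*B)/(-184 + B))
(-28583 + 6300) + d(32 + 48) = (-28583 + 6300) + (-3 + 8*(32 + 48))/(-184 + (32 + 48)) = -22283 + (-3 + 8*80)/(-184 + 80) = -22283 + (-3 + 640)/(-104) = -22283 - 1/104*637 = -22283 - 49/8 = -178313/8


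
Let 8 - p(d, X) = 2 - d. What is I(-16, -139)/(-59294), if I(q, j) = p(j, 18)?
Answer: 133/59294 ≈ 0.0022431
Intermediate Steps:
p(d, X) = 6 + d (p(d, X) = 8 - (2 - d) = 8 + (-2 + d) = 6 + d)
I(q, j) = 6 + j
I(-16, -139)/(-59294) = (6 - 139)/(-59294) = -133*(-1/59294) = 133/59294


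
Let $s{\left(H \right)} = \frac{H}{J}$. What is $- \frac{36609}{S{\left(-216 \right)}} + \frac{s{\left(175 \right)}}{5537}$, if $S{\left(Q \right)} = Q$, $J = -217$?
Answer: $\frac{2094606541}{12358584} \approx 169.49$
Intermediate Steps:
$s{\left(H \right)} = - \frac{H}{217}$ ($s{\left(H \right)} = \frac{H}{-217} = H \left(- \frac{1}{217}\right) = - \frac{H}{217}$)
$- \frac{36609}{S{\left(-216 \right)}} + \frac{s{\left(175 \right)}}{5537} = - \frac{36609}{-216} + \frac{\left(- \frac{1}{217}\right) 175}{5537} = \left(-36609\right) \left(- \frac{1}{216}\right) - \frac{25}{171647} = \frac{12203}{72} - \frac{25}{171647} = \frac{2094606541}{12358584}$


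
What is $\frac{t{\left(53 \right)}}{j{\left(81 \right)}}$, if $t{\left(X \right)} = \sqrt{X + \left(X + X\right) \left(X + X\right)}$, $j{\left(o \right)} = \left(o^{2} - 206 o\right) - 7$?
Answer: $- \frac{\sqrt{11289}}{10132} \approx -0.010487$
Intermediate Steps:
$j{\left(o \right)} = -7 + o^{2} - 206 o$
$t{\left(X \right)} = \sqrt{X + 4 X^{2}}$ ($t{\left(X \right)} = \sqrt{X + 2 X 2 X} = \sqrt{X + 4 X^{2}}$)
$\frac{t{\left(53 \right)}}{j{\left(81 \right)}} = \frac{\sqrt{53 \left(1 + 4 \cdot 53\right)}}{-7 + 81^{2} - 16686} = \frac{\sqrt{53 \left(1 + 212\right)}}{-7 + 6561 - 16686} = \frac{\sqrt{53 \cdot 213}}{-10132} = \sqrt{11289} \left(- \frac{1}{10132}\right) = - \frac{\sqrt{11289}}{10132}$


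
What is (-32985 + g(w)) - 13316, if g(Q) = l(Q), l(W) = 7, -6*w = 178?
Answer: -46294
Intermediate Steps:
w = -89/3 (w = -⅙*178 = -89/3 ≈ -29.667)
g(Q) = 7
(-32985 + g(w)) - 13316 = (-32985 + 7) - 13316 = -32978 - 13316 = -46294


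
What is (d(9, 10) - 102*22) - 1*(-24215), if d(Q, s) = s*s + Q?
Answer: 22080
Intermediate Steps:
d(Q, s) = Q + s² (d(Q, s) = s² + Q = Q + s²)
(d(9, 10) - 102*22) - 1*(-24215) = ((9 + 10²) - 102*22) - 1*(-24215) = ((9 + 100) - 2244) + 24215 = (109 - 2244) + 24215 = -2135 + 24215 = 22080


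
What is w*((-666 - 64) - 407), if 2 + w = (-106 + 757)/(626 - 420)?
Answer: -271743/206 ≈ -1319.1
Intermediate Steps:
w = 239/206 (w = -2 + (-106 + 757)/(626 - 420) = -2 + 651/206 = 239/206 ≈ 1.1602)
w*((-666 - 64) - 407) = 239*((-666 - 64) - 407)/206 = 239*(-730 - 407)/206 = (239/206)*(-1137) = -271743/206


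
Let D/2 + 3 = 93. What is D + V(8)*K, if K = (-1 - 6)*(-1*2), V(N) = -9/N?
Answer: 657/4 ≈ 164.25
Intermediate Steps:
D = 180 (D = -6 + 2*93 = -6 + 186 = 180)
K = 14 (K = -7*(-2) = 14)
D + V(8)*K = 180 - 9/8*14 = 180 - 63/4 = 657/4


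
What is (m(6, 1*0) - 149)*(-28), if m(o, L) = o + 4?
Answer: 3892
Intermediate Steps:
m(o, L) = 4 + o
(m(6, 1*0) - 149)*(-28) = ((4 + 6) - 149)*(-28) = (10 - 149)*(-28) = -139*(-28) = 3892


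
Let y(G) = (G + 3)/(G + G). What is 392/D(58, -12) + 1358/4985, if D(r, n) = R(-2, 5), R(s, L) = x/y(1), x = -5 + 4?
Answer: -3906882/4985 ≈ -783.73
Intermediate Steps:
x = -1
y(G) = (3 + G)/(2*G) (y(G) = (3 + G)/((2*G)) = (3 + G)*(1/(2*G)) = (3 + G)/(2*G))
R(s, L) = -½ (R(s, L) = -1/((½)*(3 + 1)/1) = -1/((½)*1*4) = -1/2 = -1*½ = -½)
D(r, n) = -½
392/D(58, -12) + 1358/4985 = 392/(-½) + 1358/4985 = 392*(-2) + 1358*(1/4985) = -784 + 1358/4985 = -3906882/4985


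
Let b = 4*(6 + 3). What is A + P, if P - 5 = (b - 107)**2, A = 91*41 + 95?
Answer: 8872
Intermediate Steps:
b = 36 (b = 4*9 = 36)
A = 3826 (A = 3731 + 95 = 3826)
P = 5046 (P = 5 + (36 - 107)**2 = 5 + (-71)**2 = 5 + 5041 = 5046)
A + P = 3826 + 5046 = 8872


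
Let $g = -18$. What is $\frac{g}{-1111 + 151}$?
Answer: $\frac{3}{160} \approx 0.01875$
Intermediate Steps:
$\frac{g}{-1111 + 151} = \frac{1}{-1111 + 151} \left(-18\right) = \frac{1}{-960} \left(-18\right) = \left(- \frac{1}{960}\right) \left(-18\right) = \frac{3}{160}$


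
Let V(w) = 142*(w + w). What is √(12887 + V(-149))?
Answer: I*√29429 ≈ 171.55*I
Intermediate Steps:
V(w) = 284*w (V(w) = 142*(2*w) = 284*w)
√(12887 + V(-149)) = √(12887 + 284*(-149)) = √(12887 - 42316) = √(-29429) = I*√29429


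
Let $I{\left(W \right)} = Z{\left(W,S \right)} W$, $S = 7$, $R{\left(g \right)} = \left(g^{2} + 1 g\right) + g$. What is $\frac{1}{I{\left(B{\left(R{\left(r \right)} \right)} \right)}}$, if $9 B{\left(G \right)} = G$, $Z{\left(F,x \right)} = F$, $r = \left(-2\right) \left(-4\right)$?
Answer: $\frac{81}{6400} \approx 0.012656$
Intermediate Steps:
$r = 8$
$R{\left(g \right)} = g^{2} + 2 g$ ($R{\left(g \right)} = \left(g^{2} + g\right) + g = \left(g + g^{2}\right) + g = g^{2} + 2 g$)
$B{\left(G \right)} = \frac{G}{9}$
$I{\left(W \right)} = W^{2}$ ($I{\left(W \right)} = W W = W^{2}$)
$\frac{1}{I{\left(B{\left(R{\left(r \right)} \right)} \right)}} = \frac{1}{\left(\frac{8 \left(2 + 8\right)}{9}\right)^{2}} = \frac{1}{\left(\frac{8 \cdot 10}{9}\right)^{2}} = \frac{1}{\left(\frac{1}{9} \cdot 80\right)^{2}} = \frac{1}{\left(\frac{80}{9}\right)^{2}} = \frac{1}{\frac{6400}{81}} = \frac{81}{6400}$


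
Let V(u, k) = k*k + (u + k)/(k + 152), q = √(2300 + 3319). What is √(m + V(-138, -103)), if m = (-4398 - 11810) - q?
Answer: √(-274592 - 49*√5619)/7 ≈ 75.358*I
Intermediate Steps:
q = √5619 ≈ 74.960
m = -16208 - √5619 (m = (-4398 - 11810) - √5619 = -16208 - √5619 ≈ -16283.)
V(u, k) = k² + (k + u)/(152 + k)
√(m + V(-138, -103)) = √((-16208 - √5619) + (-103 - 138 + (-103)³ + 152*(-103)²)/(152 - 103)) = √((-16208 - √5619) + (-103 - 138 - 1092727 + 152*10609)/49) = √((-16208 - √5619) + (-103 - 138 - 1092727 + 1612568)/49) = √((-16208 - √5619) + (1/49)*519600) = √((-16208 - √5619) + 519600/49) = √(-274592/49 - √5619)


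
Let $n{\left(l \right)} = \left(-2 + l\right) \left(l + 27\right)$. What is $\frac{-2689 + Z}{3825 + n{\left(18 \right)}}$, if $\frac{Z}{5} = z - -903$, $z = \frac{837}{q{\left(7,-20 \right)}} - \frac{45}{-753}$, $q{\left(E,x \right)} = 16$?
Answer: $\frac{8384851}{18252720} \approx 0.45938$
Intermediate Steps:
$n{\left(l \right)} = \left(-2 + l\right) \left(27 + l\right)$
$z = \frac{210327}{4016}$ ($z = \frac{837}{16} - \frac{45}{-753} = 837 \cdot \frac{1}{16} - - \frac{15}{251} = \frac{837}{16} + \frac{15}{251} = \frac{210327}{4016} \approx 52.372$)
$Z = \frac{19183875}{4016}$ ($Z = 5 \left(\frac{210327}{4016} - -903\right) = 5 \left(\frac{210327}{4016} + 903\right) = 5 \cdot \frac{3836775}{4016} = \frac{19183875}{4016} \approx 4776.9$)
$\frac{-2689 + Z}{3825 + n{\left(18 \right)}} = \frac{-2689 + \frac{19183875}{4016}}{3825 + \left(-54 + 18^{2} + 25 \cdot 18\right)} = \frac{8384851}{4016 \left(3825 + \left(-54 + 324 + 450\right)\right)} = \frac{8384851}{4016 \left(3825 + 720\right)} = \frac{8384851}{4016 \cdot 4545} = \frac{8384851}{4016} \cdot \frac{1}{4545} = \frac{8384851}{18252720}$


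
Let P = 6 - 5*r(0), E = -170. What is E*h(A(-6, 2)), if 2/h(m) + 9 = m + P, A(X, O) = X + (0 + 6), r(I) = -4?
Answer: -20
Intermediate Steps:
A(X, O) = 6 + X (A(X, O) = X + 6 = 6 + X)
P = 26 (P = 6 - 5*(-4) = 6 + 20 = 26)
h(m) = 2/(17 + m) (h(m) = 2/(-9 + (m + 26)) = 2/(-9 + (26 + m)) = 2/(17 + m))
E*h(A(-6, 2)) = -340/(17 + (6 - 6)) = -340/(17 + 0) = -340/17 = -170*2/17 = -20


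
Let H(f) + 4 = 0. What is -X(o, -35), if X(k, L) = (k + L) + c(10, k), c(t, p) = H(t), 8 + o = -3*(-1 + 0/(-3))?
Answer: 44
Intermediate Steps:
o = -5 (o = -8 - 3*(-1 + 0/(-3)) = -8 - 3*(-1 + 0*(-⅓)) = -8 - 3*(-1 + 0) = -8 - 3*(-1) = -8 + 3 = -5)
H(f) = -4 (H(f) = -4 + 0 = -4)
c(t, p) = -4
X(k, L) = -4 + L + k (X(k, L) = (k + L) - 4 = (L + k) - 4 = -4 + L + k)
-X(o, -35) = -(-4 - 35 - 5) = -1*(-44) = 44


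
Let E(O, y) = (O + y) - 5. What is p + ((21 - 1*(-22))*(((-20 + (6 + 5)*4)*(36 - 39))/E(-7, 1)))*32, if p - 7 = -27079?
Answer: -198720/11 ≈ -18065.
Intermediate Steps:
p = -27072 (p = 7 - 27079 = -27072)
E(O, y) = -5 + O + y
p + ((21 - 1*(-22))*(((-20 + (6 + 5)*4)*(36 - 39))/E(-7, 1)))*32 = -27072 + ((21 - 1*(-22))*(((-20 + (6 + 5)*4)*(36 - 39))/(-5 - 7 + 1)))*32 = -27072 + ((21 + 22)*(((-20 + 11*4)*(-3))/(-11)))*32 = -27072 + (43*(((-20 + 44)*(-3))*(-1/11)))*32 = -27072 + (43*((24*(-3))*(-1/11)))*32 = -27072 + (43*(-72*(-1/11)))*32 = -27072 + (43*(72/11))*32 = -27072 + (3096/11)*32 = -27072 + 99072/11 = -198720/11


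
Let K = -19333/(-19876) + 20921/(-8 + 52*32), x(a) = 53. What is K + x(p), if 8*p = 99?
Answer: 548079503/8228664 ≈ 66.606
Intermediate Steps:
p = 99/8 (p = (⅛)*99 = 99/8 ≈ 12.375)
K = 111960311/8228664 (K = -19333*(-1/19876) + 20921/(-8 + 1664) = 19333/19876 + 20921/1656 = 111960311/8228664 ≈ 13.606)
K + x(p) = 111960311/8228664 + 53 = 548079503/8228664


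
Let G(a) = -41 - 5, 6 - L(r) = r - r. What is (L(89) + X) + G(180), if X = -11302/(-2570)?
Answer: -45749/1285 ≈ -35.602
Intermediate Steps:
L(r) = 6 (L(r) = 6 - (r - r) = 6 - 1*0 = 6 + 0 = 6)
G(a) = -46
X = 5651/1285 (X = -11302*(-1/2570) = 5651/1285 ≈ 4.3977)
(L(89) + X) + G(180) = (6 + 5651/1285) - 46 = 13361/1285 - 46 = -45749/1285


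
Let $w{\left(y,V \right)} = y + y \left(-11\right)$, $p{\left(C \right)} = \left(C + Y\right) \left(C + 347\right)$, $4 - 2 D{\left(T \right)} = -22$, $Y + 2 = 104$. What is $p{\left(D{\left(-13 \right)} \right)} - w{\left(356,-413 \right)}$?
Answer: $44960$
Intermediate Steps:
$Y = 102$ ($Y = -2 + 104 = 102$)
$D{\left(T \right)} = 13$ ($D{\left(T \right)} = 2 - -11 = 2 + 11 = 13$)
$p{\left(C \right)} = \left(102 + C\right) \left(347 + C\right)$ ($p{\left(C \right)} = \left(C + 102\right) \left(C + 347\right) = \left(102 + C\right) \left(347 + C\right)$)
$w{\left(y,V \right)} = - 10 y$ ($w{\left(y,V \right)} = y - 11 y = - 10 y$)
$p{\left(D{\left(-13 \right)} \right)} - w{\left(356,-413 \right)} = \left(35394 + 13^{2} + 449 \cdot 13\right) - \left(-10\right) 356 = \left(35394 + 169 + 5837\right) - -3560 = 41400 + 3560 = 44960$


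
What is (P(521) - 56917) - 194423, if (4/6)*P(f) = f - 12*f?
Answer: -519873/2 ≈ -2.5994e+5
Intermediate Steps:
P(f) = -33*f/2 (P(f) = 3*(f - 12*f)/2 = 3*(-11*f)/2 = -33*f/2)
(P(521) - 56917) - 194423 = (-33/2*521 - 56917) - 194423 = (-17193/2 - 56917) - 194423 = -131027/2 - 194423 = -519873/2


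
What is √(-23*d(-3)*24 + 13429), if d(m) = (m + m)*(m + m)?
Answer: I*√6443 ≈ 80.268*I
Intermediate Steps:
d(m) = 4*m² (d(m) = (2*m)*(2*m) = 4*m²)
√(-23*d(-3)*24 + 13429) = √(-92*(-3)²*24 + 13429) = √(-92*9*24 + 13429) = √(-23*36*24 + 13429) = √(-828*24 + 13429) = √(-19872 + 13429) = √(-6443) = I*√6443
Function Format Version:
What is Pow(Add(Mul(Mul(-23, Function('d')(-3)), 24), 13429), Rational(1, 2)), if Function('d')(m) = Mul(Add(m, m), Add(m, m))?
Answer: Mul(I, Pow(6443, Rational(1, 2))) ≈ Mul(80.268, I)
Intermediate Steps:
Function('d')(m) = Mul(4, Pow(m, 2)) (Function('d')(m) = Mul(Mul(2, m), Mul(2, m)) = Mul(4, Pow(m, 2)))
Pow(Add(Mul(Mul(-23, Function('d')(-3)), 24), 13429), Rational(1, 2)) = Pow(Add(Mul(Mul(-23, Mul(4, Pow(-3, 2))), 24), 13429), Rational(1, 2)) = Pow(Add(Mul(Mul(-23, Mul(4, 9)), 24), 13429), Rational(1, 2)) = Pow(Add(Mul(Mul(-23, 36), 24), 13429), Rational(1, 2)) = Pow(Add(Mul(-828, 24), 13429), Rational(1, 2)) = Pow(Add(-19872, 13429), Rational(1, 2)) = Pow(-6443, Rational(1, 2)) = Mul(I, Pow(6443, Rational(1, 2)))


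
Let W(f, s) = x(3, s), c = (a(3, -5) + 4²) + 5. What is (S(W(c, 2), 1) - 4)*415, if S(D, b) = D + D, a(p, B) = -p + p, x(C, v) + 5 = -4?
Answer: -9130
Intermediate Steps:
x(C, v) = -9 (x(C, v) = -5 - 4 = -9)
a(p, B) = 0
c = 21 (c = (0 + 4²) + 5 = (0 + 16) + 5 = 16 + 5 = 21)
W(f, s) = -9
S(D, b) = 2*D
(S(W(c, 2), 1) - 4)*415 = (2*(-9) - 4)*415 = (-18 - 4)*415 = -22*415 = -9130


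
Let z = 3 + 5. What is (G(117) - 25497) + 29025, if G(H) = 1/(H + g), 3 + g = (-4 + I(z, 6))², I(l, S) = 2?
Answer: 416305/118 ≈ 3528.0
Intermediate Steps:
z = 8
g = 1 (g = -3 + (-4 + 2)² = -3 + (-2)² = -3 + 4 = 1)
G(H) = 1/(1 + H) (G(H) = 1/(H + 1) = 1/(1 + H))
(G(117) - 25497) + 29025 = (1/(1 + 117) - 25497) + 29025 = (1/118 - 25497) + 29025 = -3008645/118 + 29025 = 416305/118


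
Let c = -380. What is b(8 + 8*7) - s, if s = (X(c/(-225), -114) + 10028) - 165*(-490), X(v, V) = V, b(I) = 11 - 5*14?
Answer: -90823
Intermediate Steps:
b(I) = -59 (b(I) = 11 - 70 = -59)
s = 90764 (s = (-114 + 10028) - 165*(-490) = 9914 + 80850 = 90764)
b(8 + 8*7) - s = -59 - 1*90764 = -59 - 90764 = -90823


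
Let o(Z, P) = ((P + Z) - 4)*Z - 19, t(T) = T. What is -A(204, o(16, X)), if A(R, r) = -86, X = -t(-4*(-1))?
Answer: 86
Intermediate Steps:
X = -4 (X = -(-4)*(-1) = -1*4 = -4)
o(Z, P) = -19 + Z*(-4 + P + Z) (o(Z, P) = (-4 + P + Z)*Z - 19 = Z*(-4 + P + Z) - 19 = -19 + Z*(-4 + P + Z))
-A(204, o(16, X)) = -1*(-86) = 86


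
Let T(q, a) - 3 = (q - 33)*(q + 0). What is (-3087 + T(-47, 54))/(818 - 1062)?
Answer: -169/61 ≈ -2.7705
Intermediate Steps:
T(q, a) = 3 + q*(-33 + q) (T(q, a) = 3 + (q - 33)*(q + 0) = 3 + (-33 + q)*q = 3 + q*(-33 + q))
(-3087 + T(-47, 54))/(818 - 1062) = (-3087 + (3 + (-47)**2 - 33*(-47)))/(818 - 1062) = (-3087 + (3 + 2209 + 1551))/(-244) = (-3087 + 3763)*(-1/244) = 676*(-1/244) = -169/61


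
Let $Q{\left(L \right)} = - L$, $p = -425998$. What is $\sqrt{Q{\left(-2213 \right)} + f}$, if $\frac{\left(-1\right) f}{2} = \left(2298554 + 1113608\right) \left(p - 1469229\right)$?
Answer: $\sqrt{12933643103761} \approx 3.5963 \cdot 10^{6}$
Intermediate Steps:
$f = 12933643101548$ ($f = - 2 \left(2298554 + 1113608\right) \left(-425998 - 1469229\right) = - 2 \cdot 3412162 \left(-1895227\right) = \left(-2\right) \left(-6466821550774\right) = 12933643101548$)
$\sqrt{Q{\left(-2213 \right)} + f} = \sqrt{\left(-1\right) \left(-2213\right) + 12933643101548} = \sqrt{2213 + 12933643101548} = \sqrt{12933643103761}$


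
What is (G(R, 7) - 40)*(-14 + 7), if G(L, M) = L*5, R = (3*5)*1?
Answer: -245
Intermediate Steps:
R = 15 (R = 15*1 = 15)
G(L, M) = 5*L
(G(R, 7) - 40)*(-14 + 7) = (5*15 - 40)*(-14 + 7) = (75 - 40)*(-7) = 35*(-7) = -245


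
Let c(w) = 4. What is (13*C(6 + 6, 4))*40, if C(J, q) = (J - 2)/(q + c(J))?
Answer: 650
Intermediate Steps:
C(J, q) = (-2 + J)/(4 + q) (C(J, q) = (J - 2)/(q + 4) = (-2 + J)/(4 + q))
(13*C(6 + 6, 4))*40 = (13*((-2 + (6 + 6))/(4 + 4)))*40 = (13*((-2 + 12)/8))*40 = (13*((⅛)*10))*40 = (13*(5/4))*40 = (65/4)*40 = 650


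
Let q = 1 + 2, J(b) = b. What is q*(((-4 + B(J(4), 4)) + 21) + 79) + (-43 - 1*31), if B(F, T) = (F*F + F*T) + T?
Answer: 322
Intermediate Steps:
B(F, T) = T + F**2 + F*T (B(F, T) = (F**2 + F*T) + T = T + F**2 + F*T)
q = 3
q*(((-4 + B(J(4), 4)) + 21) + 79) + (-43 - 1*31) = 3*(((-4 + (4 + 4**2 + 4*4)) + 21) + 79) + (-43 - 1*31) = 3*(((-4 + (4 + 16 + 16)) + 21) + 79) + (-43 - 31) = 3*(((-4 + 36) + 21) + 79) - 74 = 3*((32 + 21) + 79) - 74 = 3*(53 + 79) - 74 = 3*132 - 74 = 396 - 74 = 322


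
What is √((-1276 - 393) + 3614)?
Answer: √1945 ≈ 44.102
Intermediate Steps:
√((-1276 - 393) + 3614) = √(-1669 + 3614) = √1945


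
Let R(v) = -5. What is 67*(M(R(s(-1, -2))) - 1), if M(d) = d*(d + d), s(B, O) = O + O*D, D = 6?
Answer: 3283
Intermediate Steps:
s(B, O) = 7*O (s(B, O) = O + O*6 = O + 6*O = 7*O)
M(d) = 2*d² (M(d) = d*(2*d) = 2*d²)
67*(M(R(s(-1, -2))) - 1) = 67*(2*(-5)² - 1) = 67*(2*25 - 1) = 67*(50 - 1) = 67*49 = 3283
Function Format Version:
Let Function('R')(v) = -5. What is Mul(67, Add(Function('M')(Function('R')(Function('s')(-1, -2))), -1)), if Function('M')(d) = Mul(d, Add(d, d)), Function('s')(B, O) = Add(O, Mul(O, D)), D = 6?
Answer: 3283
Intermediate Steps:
Function('s')(B, O) = Mul(7, O) (Function('s')(B, O) = Add(O, Mul(O, 6)) = Add(O, Mul(6, O)) = Mul(7, O))
Function('M')(d) = Mul(2, Pow(d, 2)) (Function('M')(d) = Mul(d, Mul(2, d)) = Mul(2, Pow(d, 2)))
Mul(67, Add(Function('M')(Function('R')(Function('s')(-1, -2))), -1)) = Mul(67, Add(Mul(2, Pow(-5, 2)), -1)) = Mul(67, Add(Mul(2, 25), -1)) = Mul(67, Add(50, -1)) = Mul(67, 49) = 3283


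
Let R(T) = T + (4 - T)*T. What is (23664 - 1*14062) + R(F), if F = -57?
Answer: 6068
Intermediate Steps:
R(T) = T + T*(4 - T)
(23664 - 1*14062) + R(F) = (23664 - 1*14062) - 57*(5 - 1*(-57)) = (23664 - 14062) - 57*(5 + 57) = 9602 - 57*62 = 9602 - 3534 = 6068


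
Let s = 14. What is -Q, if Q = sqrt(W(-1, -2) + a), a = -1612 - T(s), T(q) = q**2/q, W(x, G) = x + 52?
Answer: -15*I*sqrt(7) ≈ -39.686*I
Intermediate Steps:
W(x, G) = 52 + x
T(q) = q
a = -1626 (a = -1612 - 1*14 = -1612 - 14 = -1626)
Q = 15*I*sqrt(7) (Q = sqrt((52 - 1) - 1626) = sqrt(51 - 1626) = sqrt(-1575) = 15*I*sqrt(7) ≈ 39.686*I)
-Q = -15*I*sqrt(7)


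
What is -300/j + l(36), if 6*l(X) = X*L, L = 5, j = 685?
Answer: 4050/137 ≈ 29.562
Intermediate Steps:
l(X) = 5*X/6 (l(X) = (X*5)/6 = (5*X)/6 = 5*X/6)
-300/j + l(36) = -300/685 + (⅚)*36 = -300*1/685 + 30 = -60/137 + 30 = 4050/137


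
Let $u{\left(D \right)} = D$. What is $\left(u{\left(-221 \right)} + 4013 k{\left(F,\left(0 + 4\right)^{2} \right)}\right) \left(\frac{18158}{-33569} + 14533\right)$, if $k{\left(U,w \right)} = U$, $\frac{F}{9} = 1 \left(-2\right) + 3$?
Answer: $\frac{17511508911624}{33569} \approx 5.2166 \cdot 10^{8}$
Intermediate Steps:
$F = 9$ ($F = 9 \left(1 \left(-2\right) + 3\right) = 9 \left(-2 + 3\right) = 9 \cdot 1 = 9$)
$\left(u{\left(-221 \right)} + 4013 k{\left(F,\left(0 + 4\right)^{2} \right)}\right) \left(\frac{18158}{-33569} + 14533\right) = \left(-221 + 4013 \cdot 9\right) \left(\frac{18158}{-33569} + 14533\right) = \left(-221 + 36117\right) \left(18158 \left(- \frac{1}{33569}\right) + 14533\right) = 35896 \left(- \frac{18158}{33569} + 14533\right) = 35896 \cdot \frac{487840119}{33569} = \frac{17511508911624}{33569}$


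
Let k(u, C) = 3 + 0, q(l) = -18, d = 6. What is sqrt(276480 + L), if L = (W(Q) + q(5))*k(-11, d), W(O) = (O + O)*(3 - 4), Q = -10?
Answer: sqrt(276486) ≈ 525.82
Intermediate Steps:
k(u, C) = 3
W(O) = -2*O (W(O) = (2*O)*(-1) = -2*O)
L = 6 (L = (-2*(-10) - 18)*3 = (20 - 18)*3 = 2*3 = 6)
sqrt(276480 + L) = sqrt(276480 + 6) = sqrt(276486)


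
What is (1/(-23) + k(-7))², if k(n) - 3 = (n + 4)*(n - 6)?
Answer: 931225/529 ≈ 1760.3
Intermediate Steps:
k(n) = 3 + (-6 + n)*(4 + n) (k(n) = 3 + (n + 4)*(n - 6) = 3 + (4 + n)*(-6 + n) = 3 + (-6 + n)*(4 + n))
(1/(-23) + k(-7))² = (1/(-23) + (-21 + (-7)² - 2*(-7)))² = (-1/23 + (-21 + 49 + 14))² = (-1/23 + 42)² = (965/23)² = 931225/529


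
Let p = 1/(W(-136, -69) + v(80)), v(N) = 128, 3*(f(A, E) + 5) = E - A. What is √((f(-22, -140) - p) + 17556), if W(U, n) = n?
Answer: √548622474/177 ≈ 132.33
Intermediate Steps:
f(A, E) = -5 - A/3 + E/3 (f(A, E) = -5 + (E - A)/3 = -5 + (-A/3 + E/3) = -5 - A/3 + E/3)
p = 1/59 (p = 1/(-69 + 128) = 1/59 ≈ 0.016949)
√((f(-22, -140) - p) + 17556) = √(((-5 - ⅓*(-22) + (⅓)*(-140)) - 1*1/59) + 17556) = √(((-5 + 22/3 - 140/3) - 1/59) + 17556) = √((-133/3 - 1/59) + 17556) = √(-7850/177 + 17556) = √(3099562/177) = √548622474/177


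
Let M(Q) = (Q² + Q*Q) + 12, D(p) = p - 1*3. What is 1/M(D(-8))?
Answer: 1/254 ≈ 0.0039370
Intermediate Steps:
D(p) = -3 + p (D(p) = p - 3 = -3 + p)
M(Q) = 12 + 2*Q² (M(Q) = (Q² + Q²) + 12 = 2*Q² + 12 = 12 + 2*Q²)
1/M(D(-8)) = 1/(12 + 2*(-3 - 8)²) = 1/(12 + 2*(-11)²) = 1/(12 + 2*121) = 1/(12 + 242) = 1/254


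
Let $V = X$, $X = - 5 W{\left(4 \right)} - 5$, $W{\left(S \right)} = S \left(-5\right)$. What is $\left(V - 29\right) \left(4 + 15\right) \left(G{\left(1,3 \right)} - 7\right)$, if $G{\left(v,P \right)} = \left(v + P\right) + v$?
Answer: $-2508$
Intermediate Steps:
$G{\left(v,P \right)} = P + 2 v$ ($G{\left(v,P \right)} = \left(P + v\right) + v = P + 2 v$)
$W{\left(S \right)} = - 5 S$
$X = 95$ ($X = - 5 \left(\left(-5\right) 4\right) - 5 = \left(-5\right) \left(-20\right) - 5 = 100 - 5 = 95$)
$V = 95$
$\left(V - 29\right) \left(4 + 15\right) \left(G{\left(1,3 \right)} - 7\right) = \left(95 - 29\right) \left(4 + 15\right) \left(\left(3 + 2 \cdot 1\right) - 7\right) = 66 \cdot 19 \left(\left(3 + 2\right) - 7\right) = 66 \cdot 19 \left(5 - 7\right) = 66 \cdot 19 \left(-2\right) = 66 \left(-38\right) = -2508$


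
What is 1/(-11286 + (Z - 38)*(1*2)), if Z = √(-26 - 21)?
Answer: -5681/64547616 - I*√47/64547616 ≈ -8.8013e-5 - 1.0621e-7*I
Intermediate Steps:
Z = I*√47 (Z = √(-47) = I*√47 ≈ 6.8557*I)
1/(-11286 + (Z - 38)*(1*2)) = 1/(-11286 + (I*√47 - 38)*(1*2)) = 1/(-11286 + (-38 + I*√47)*2) = 1/(-11286 + (-76 + 2*I*√47)) = 1/(-11362 + 2*I*√47)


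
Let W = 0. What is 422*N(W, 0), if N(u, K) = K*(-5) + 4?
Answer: 1688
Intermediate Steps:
N(u, K) = 4 - 5*K (N(u, K) = -5*K + 4 = 4 - 5*K)
422*N(W, 0) = 422*(4 - 5*0) = 422*(4 + 0) = 422*4 = 1688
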